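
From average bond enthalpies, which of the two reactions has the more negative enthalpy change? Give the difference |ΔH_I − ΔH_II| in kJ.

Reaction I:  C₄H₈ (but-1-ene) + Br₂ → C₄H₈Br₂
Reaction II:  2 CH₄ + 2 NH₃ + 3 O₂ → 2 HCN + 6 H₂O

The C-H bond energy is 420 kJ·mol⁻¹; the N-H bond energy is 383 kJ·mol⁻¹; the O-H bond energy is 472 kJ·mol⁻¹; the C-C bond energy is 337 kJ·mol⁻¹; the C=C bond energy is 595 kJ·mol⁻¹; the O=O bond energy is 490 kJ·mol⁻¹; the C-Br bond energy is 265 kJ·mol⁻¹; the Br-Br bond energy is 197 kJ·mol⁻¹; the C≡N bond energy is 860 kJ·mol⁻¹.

Reaction II, by 1021 kJ

Reaction I:
  Bonds broken (reactants):
    Br-Br: 1 × 197 = 197
    C-C: 2 × 337 = 674
    C-H: 8 × 420 = 3360
    C=C: 1 × 595 = 595
    Σ(broken) = 4826 kJ
  Bonds formed (products):
    C-Br: 2 × 265 = 530
    C-C: 3 × 337 = 1011
    C-H: 8 × 420 = 3360
    Σ(formed) = 4901 kJ
  ΔH_I = 4826 − 4901 = −75 kJ
Reaction II:
  Bonds broken (reactants):
    C-H: 8 × 420 = 3360
    N-H: 6 × 383 = 2298
    O=O: 3 × 490 = 1470
    Σ(broken) = 7128 kJ
  Bonds formed (products):
    C≡N: 2 × 860 = 1720
    C-H: 2 × 420 = 840
    O-H: 12 × 472 = 5664
    Σ(formed) = 8224 kJ
  ΔH_II = 7128 − 8224 = −1096 kJ
ΔH_I − ΔH_II = +1021 kJ, so reaction II has the more negative ΔH; |ΔH_I − ΔH_II| = 1021 kJ.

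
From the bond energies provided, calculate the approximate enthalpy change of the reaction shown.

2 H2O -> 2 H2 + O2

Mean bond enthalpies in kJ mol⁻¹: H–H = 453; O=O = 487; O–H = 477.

ΔH ≈ +515 kJ

Bonds broken (reactants):
  O–H: 4 × 477 = 1908
  Σ(broken) = 1908 kJ
Bonds formed (products):
  H–H: 2 × 453 = 906
  O=O: 1 × 487 = 487
  Σ(formed) = 1393 kJ
ΔH = Σ(broken) − Σ(formed) = 1908 − 1393 = +515 kJ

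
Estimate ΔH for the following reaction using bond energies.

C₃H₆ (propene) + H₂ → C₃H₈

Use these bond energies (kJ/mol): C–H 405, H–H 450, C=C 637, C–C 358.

ΔH ≈ −81 kJ

Bonds broken (reactants):
  C–C: 1 × 358 = 358
  C–H: 6 × 405 = 2430
  C=C: 1 × 637 = 637
  H–H: 1 × 450 = 450
  Σ(broken) = 3875 kJ
Bonds formed (products):
  C–C: 2 × 358 = 716
  C–H: 8 × 405 = 3240
  Σ(formed) = 3956 kJ
ΔH = Σ(broken) − Σ(formed) = 3875 − 3956 = −81 kJ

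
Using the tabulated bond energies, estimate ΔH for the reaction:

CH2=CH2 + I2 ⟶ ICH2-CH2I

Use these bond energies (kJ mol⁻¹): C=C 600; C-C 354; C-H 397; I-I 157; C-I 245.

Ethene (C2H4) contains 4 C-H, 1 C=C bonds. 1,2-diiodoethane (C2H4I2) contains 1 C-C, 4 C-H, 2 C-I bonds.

Bonds broken (reactants):
  C-H: 4 × 397 = 1588
  C=C: 1 × 600 = 600
  I-I: 1 × 157 = 157
  Σ(broken) = 2345 kJ
Bonds formed (products):
  C-C: 1 × 354 = 354
  C-H: 4 × 397 = 1588
  C-I: 2 × 245 = 490
  Σ(formed) = 2432 kJ
ΔH = Σ(broken) − Σ(formed) = 2345 − 2432 = −87 kJ

ΔH ≈ −87 kJ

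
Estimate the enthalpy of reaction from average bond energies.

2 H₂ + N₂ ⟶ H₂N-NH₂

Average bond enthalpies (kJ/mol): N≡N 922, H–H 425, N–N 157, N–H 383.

ΔH ≈ +83 kJ

Bonds broken (reactants):
  H–H: 2 × 425 = 850
  N≡N: 1 × 922 = 922
  Σ(broken) = 1772 kJ
Bonds formed (products):
  N–H: 4 × 383 = 1532
  N–N: 1 × 157 = 157
  Σ(formed) = 1689 kJ
ΔH = Σ(broken) − Σ(formed) = 1772 − 1689 = +83 kJ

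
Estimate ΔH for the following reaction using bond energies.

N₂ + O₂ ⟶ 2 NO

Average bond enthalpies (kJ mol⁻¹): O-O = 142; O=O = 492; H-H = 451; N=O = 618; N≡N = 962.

Bonds broken (reactants):
  N≡N: 1 × 962 = 962
  O=O: 1 × 492 = 492
  Σ(broken) = 1454 kJ
Bonds formed (products):
  N=O: 2 × 618 = 1236
  Σ(formed) = 1236 kJ
ΔH = Σ(broken) − Σ(formed) = 1454 − 1236 = +218 kJ

ΔH ≈ +218 kJ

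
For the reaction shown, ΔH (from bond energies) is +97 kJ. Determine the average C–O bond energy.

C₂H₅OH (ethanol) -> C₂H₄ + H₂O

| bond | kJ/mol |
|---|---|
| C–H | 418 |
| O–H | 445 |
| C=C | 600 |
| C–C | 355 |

Let D be the C–O bond energy.
Σ(broken) = 1×355 + 5×418 + 1×D + 1×445 = 2890 + D
Σ(formed) = 4×418 + 1×600 + 2×445 = 3162
ΔH = Σ(broken) − Σ(formed) = (2890 + D) − (3162) = −272 + D
Setting this equal to +97 kJ gives D = 369 kJ/mol.

D(C–O) ≈ 369 kJ/mol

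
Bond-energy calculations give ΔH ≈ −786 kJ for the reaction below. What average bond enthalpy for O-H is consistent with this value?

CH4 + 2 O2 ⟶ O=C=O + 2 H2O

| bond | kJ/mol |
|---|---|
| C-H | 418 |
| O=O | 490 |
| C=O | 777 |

Let D be the O-H bond energy.
Σ(broken) = 4×418 + 2×490 = 2652
Σ(formed) = 2×777 + 4×D = 1554 + 4D
ΔH = Σ(broken) − Σ(formed) = (2652) − (1554 + 4D) = +1098 − 4D
Setting this equal to −786 kJ gives 4D = 1884, so D = 471 kJ/mol.

D(O-H) ≈ 471 kJ/mol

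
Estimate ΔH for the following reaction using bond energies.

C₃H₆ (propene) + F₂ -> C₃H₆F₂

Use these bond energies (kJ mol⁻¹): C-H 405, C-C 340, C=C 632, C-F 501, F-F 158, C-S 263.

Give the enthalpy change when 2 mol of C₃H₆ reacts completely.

ΔH = −1104 kJ

Bonds broken (reactants):
  C-C: 1 × 340 = 340
  C-H: 6 × 405 = 2430
  C=C: 1 × 632 = 632
  F-F: 1 × 158 = 158
  Σ(broken) = 3560 kJ
Bonds formed (products):
  C-C: 2 × 340 = 680
  C-F: 2 × 501 = 1002
  C-H: 6 × 405 = 2430
  Σ(formed) = 4112 kJ
ΔH = Σ(broken) − Σ(formed) = 3560 − 4112 = −552 kJ
For 2× the reaction as written: 2 × (−552) = −1104 kJ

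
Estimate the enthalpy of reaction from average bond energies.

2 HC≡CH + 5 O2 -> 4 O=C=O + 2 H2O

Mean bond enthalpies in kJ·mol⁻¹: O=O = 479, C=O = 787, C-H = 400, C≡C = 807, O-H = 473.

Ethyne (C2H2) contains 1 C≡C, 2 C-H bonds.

ΔH ≈ −2579 kJ

Bonds broken (reactants):
  C≡C: 2 × 807 = 1614
  C-H: 4 × 400 = 1600
  O=O: 5 × 479 = 2395
  Σ(broken) = 5609 kJ
Bonds formed (products):
  C=O: 8 × 787 = 6296
  O-H: 4 × 473 = 1892
  Σ(formed) = 8188 kJ
ΔH = Σ(broken) − Σ(formed) = 5609 − 8188 = −2579 kJ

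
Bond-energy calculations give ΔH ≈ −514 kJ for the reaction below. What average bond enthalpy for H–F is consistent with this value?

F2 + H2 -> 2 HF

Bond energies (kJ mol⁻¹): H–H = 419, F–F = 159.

D(H–F) ≈ 546 kJ/mol

Let D be the H–F bond energy.
Σ(broken) = 1×159 + 1×419 = 578
Σ(formed) = 2×D = 2D
ΔH = Σ(broken) − Σ(formed) = (578) − (2D) = +578 − 2D
Setting this equal to −514 kJ gives 2D = 1092, so D = 546 kJ/mol.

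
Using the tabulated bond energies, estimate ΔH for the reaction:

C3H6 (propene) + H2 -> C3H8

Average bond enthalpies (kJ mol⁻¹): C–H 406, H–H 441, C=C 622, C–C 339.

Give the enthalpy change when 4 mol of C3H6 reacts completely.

ΔH = −352 kJ

Bonds broken (reactants):
  C–C: 1 × 339 = 339
  C–H: 6 × 406 = 2436
  C=C: 1 × 622 = 622
  H–H: 1 × 441 = 441
  Σ(broken) = 3838 kJ
Bonds formed (products):
  C–C: 2 × 339 = 678
  C–H: 8 × 406 = 3248
  Σ(formed) = 3926 kJ
ΔH = Σ(broken) − Σ(formed) = 3838 − 3926 = −88 kJ
For 4× the reaction as written: 4 × (−88) = −352 kJ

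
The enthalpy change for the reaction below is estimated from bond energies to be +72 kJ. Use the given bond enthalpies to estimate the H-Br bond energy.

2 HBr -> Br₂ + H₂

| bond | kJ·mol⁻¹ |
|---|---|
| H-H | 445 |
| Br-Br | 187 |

Let D be the H-Br bond energy.
Σ(broken) = 2×D = 2D
Σ(formed) = 1×187 + 1×445 = 632
ΔH = Σ(broken) − Σ(formed) = (2D) − (632) = −632 + 2D
Setting this equal to +72 kJ gives 2D = 704, so D = 352 kJ/mol.

D(H-Br) ≈ 352 kJ/mol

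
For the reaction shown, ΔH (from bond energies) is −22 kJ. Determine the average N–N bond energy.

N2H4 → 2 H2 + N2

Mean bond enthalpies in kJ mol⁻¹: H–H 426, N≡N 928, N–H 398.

Let D be the N–N bond energy.
Σ(broken) = 4×398 + 1×D = 1592 + D
Σ(formed) = 2×426 + 1×928 = 1780
ΔH = Σ(broken) − Σ(formed) = (1592 + D) − (1780) = −188 + D
Setting this equal to −22 kJ gives D = 166 kJ/mol.

D(N–N) ≈ 166 kJ/mol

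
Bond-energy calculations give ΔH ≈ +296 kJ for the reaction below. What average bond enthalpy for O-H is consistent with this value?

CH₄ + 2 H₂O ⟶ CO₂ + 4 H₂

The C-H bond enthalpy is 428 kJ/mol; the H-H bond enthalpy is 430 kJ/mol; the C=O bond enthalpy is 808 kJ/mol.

D(O-H) ≈ 480 kJ/mol

Let D be the O-H bond energy.
Σ(broken) = 4×428 + 4×D = 1712 + 4D
Σ(formed) = 2×808 + 4×430 = 3336
ΔH = Σ(broken) − Σ(formed) = (1712 + 4D) − (3336) = −1624 + 4D
Setting this equal to +296 kJ gives 4D = 1920, so D = 480 kJ/mol.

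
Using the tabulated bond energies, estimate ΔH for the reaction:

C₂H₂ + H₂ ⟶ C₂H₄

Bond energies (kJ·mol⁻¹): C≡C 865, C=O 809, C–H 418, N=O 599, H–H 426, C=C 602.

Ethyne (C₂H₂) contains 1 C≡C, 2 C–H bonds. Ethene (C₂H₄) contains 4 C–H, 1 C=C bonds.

ΔH ≈ −147 kJ

Bonds broken (reactants):
  C≡C: 1 × 865 = 865
  C–H: 2 × 418 = 836
  H–H: 1 × 426 = 426
  Σ(broken) = 2127 kJ
Bonds formed (products):
  C–H: 4 × 418 = 1672
  C=C: 1 × 602 = 602
  Σ(formed) = 2274 kJ
ΔH = Σ(broken) − Σ(formed) = 2127 − 2274 = −147 kJ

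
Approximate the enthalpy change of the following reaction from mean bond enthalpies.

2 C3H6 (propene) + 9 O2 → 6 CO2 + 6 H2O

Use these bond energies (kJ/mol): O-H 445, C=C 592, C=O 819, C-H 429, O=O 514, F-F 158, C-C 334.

Bonds broken (reactants):
  C-C: 2 × 334 = 668
  C-H: 12 × 429 = 5148
  C=C: 2 × 592 = 1184
  O=O: 9 × 514 = 4626
  Σ(broken) = 11626 kJ
Bonds formed (products):
  C=O: 12 × 819 = 9828
  O-H: 12 × 445 = 5340
  Σ(formed) = 15168 kJ
ΔH = Σ(broken) − Σ(formed) = 11626 − 15168 = −3542 kJ

ΔH ≈ −3542 kJ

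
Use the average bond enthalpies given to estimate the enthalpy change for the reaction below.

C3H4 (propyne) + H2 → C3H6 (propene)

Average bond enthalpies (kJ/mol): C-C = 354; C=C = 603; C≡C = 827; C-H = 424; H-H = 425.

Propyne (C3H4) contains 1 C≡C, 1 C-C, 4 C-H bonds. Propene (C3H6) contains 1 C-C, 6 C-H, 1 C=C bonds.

Bonds broken (reactants):
  C≡C: 1 × 827 = 827
  C-C: 1 × 354 = 354
  C-H: 4 × 424 = 1696
  H-H: 1 × 425 = 425
  Σ(broken) = 3302 kJ
Bonds formed (products):
  C-C: 1 × 354 = 354
  C-H: 6 × 424 = 2544
  C=C: 1 × 603 = 603
  Σ(formed) = 3501 kJ
ΔH = Σ(broken) − Σ(formed) = 3302 − 3501 = −199 kJ

ΔH ≈ −199 kJ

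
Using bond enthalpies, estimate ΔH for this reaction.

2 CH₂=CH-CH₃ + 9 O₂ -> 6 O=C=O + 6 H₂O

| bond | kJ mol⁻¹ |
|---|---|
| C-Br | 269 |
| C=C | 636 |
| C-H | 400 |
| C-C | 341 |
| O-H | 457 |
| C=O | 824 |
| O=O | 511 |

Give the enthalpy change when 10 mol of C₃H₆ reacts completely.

Bonds broken (reactants):
  C-C: 2 × 341 = 682
  C-H: 12 × 400 = 4800
  C=C: 2 × 636 = 1272
  O=O: 9 × 511 = 4599
  Σ(broken) = 11353 kJ
Bonds formed (products):
  C=O: 12 × 824 = 9888
  O-H: 12 × 457 = 5484
  Σ(formed) = 15372 kJ
ΔH = Σ(broken) − Σ(formed) = 11353 − 15372 = −4019 kJ
For 5× the reaction as written: 5 × (−4019) = −20095 kJ

ΔH = −20095 kJ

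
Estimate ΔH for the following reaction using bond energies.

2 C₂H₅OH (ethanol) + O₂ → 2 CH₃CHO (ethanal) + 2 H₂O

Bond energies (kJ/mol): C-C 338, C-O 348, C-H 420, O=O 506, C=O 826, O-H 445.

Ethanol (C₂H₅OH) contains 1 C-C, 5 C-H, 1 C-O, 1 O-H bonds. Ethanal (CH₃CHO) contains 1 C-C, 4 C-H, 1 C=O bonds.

ΔH ≈ −500 kJ

Bonds broken (reactants):
  C-C: 2 × 338 = 676
  C-H: 10 × 420 = 4200
  C-O: 2 × 348 = 696
  O-H: 2 × 445 = 890
  O=O: 1 × 506 = 506
  Σ(broken) = 6968 kJ
Bonds formed (products):
  C-C: 2 × 338 = 676
  C-H: 8 × 420 = 3360
  C=O: 2 × 826 = 1652
  O-H: 4 × 445 = 1780
  Σ(formed) = 7468 kJ
ΔH = Σ(broken) − Σ(formed) = 6968 − 7468 = −500 kJ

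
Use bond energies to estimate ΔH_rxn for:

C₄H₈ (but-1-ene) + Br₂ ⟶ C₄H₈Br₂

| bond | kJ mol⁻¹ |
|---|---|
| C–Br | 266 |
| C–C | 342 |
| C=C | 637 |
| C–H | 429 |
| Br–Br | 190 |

Bonds broken (reactants):
  Br–Br: 1 × 190 = 190
  C–C: 2 × 342 = 684
  C–H: 8 × 429 = 3432
  C=C: 1 × 637 = 637
  Σ(broken) = 4943 kJ
Bonds formed (products):
  C–Br: 2 × 266 = 532
  C–C: 3 × 342 = 1026
  C–H: 8 × 429 = 3432
  Σ(formed) = 4990 kJ
ΔH = Σ(broken) − Σ(formed) = 4943 − 4990 = −47 kJ

ΔH ≈ −47 kJ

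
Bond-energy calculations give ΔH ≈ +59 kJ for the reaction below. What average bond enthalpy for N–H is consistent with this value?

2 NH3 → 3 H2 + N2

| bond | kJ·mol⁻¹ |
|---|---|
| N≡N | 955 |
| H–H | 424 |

Let D be the N–H bond energy.
Σ(broken) = 6×D = 6D
Σ(formed) = 3×424 + 1×955 = 2227
ΔH = Σ(broken) − Σ(formed) = (6D) − (2227) = −2227 + 6D
Setting this equal to +59 kJ gives 6D = 2286, so D = 381 kJ/mol.

D(N–H) ≈ 381 kJ/mol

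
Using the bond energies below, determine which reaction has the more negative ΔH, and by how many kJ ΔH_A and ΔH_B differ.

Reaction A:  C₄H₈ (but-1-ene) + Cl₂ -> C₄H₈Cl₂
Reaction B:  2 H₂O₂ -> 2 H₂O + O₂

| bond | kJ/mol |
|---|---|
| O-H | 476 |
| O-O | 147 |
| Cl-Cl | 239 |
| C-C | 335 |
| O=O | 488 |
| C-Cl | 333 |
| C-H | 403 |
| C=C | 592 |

Reaction B, by 24 kJ

Reaction A:
  Bonds broken (reactants):
    C-C: 2 × 335 = 670
    C-H: 8 × 403 = 3224
    C=C: 1 × 592 = 592
    Cl-Cl: 1 × 239 = 239
    Σ(broken) = 4725 kJ
  Bonds formed (products):
    C-C: 3 × 335 = 1005
    C-Cl: 2 × 333 = 666
    C-H: 8 × 403 = 3224
    Σ(formed) = 4895 kJ
  ΔH_A = 4725 − 4895 = −170 kJ
Reaction B:
  Bonds broken (reactants):
    O-H: 4 × 476 = 1904
    O-O: 2 × 147 = 294
    Σ(broken) = 2198 kJ
  Bonds formed (products):
    O-H: 4 × 476 = 1904
    O=O: 1 × 488 = 488
    Σ(formed) = 2392 kJ
  ΔH_B = 2198 − 2392 = −194 kJ
ΔH_A − ΔH_B = +24 kJ, so reaction B has the more negative ΔH; |ΔH_A − ΔH_B| = 24 kJ.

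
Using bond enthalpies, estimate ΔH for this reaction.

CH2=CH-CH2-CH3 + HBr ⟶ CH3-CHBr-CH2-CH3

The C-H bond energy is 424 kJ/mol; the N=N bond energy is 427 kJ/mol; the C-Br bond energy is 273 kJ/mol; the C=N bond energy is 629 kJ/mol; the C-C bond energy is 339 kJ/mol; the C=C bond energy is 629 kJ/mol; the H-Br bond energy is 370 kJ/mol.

Bonds broken (reactants):
  C-C: 2 × 339 = 678
  C-H: 8 × 424 = 3392
  C=C: 1 × 629 = 629
  H-Br: 1 × 370 = 370
  Σ(broken) = 5069 kJ
Bonds formed (products):
  C-Br: 1 × 273 = 273
  C-C: 3 × 339 = 1017
  C-H: 9 × 424 = 3816
  Σ(formed) = 5106 kJ
ΔH = Σ(broken) − Σ(formed) = 5069 − 5106 = −37 kJ

ΔH ≈ −37 kJ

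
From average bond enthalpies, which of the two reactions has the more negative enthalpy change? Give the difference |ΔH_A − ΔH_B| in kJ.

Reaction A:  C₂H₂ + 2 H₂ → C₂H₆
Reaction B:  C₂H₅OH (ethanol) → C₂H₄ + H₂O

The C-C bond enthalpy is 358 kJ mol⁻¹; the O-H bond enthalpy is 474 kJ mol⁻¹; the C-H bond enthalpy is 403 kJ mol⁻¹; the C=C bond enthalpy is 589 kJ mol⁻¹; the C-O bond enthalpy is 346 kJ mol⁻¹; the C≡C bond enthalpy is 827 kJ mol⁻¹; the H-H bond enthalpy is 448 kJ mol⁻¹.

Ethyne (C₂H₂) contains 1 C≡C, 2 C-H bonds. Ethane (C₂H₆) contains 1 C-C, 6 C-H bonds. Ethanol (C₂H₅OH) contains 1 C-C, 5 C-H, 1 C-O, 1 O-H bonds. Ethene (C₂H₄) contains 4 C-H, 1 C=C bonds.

Reaction A:
  Bonds broken (reactants):
    C≡C: 1 × 827 = 827
    C-H: 2 × 403 = 806
    H-H: 2 × 448 = 896
    Σ(broken) = 2529 kJ
  Bonds formed (products):
    C-C: 1 × 358 = 358
    C-H: 6 × 403 = 2418
    Σ(formed) = 2776 kJ
  ΔH_A = 2529 − 2776 = −247 kJ
Reaction B:
  Bonds broken (reactants):
    C-C: 1 × 358 = 358
    C-H: 5 × 403 = 2015
    C-O: 1 × 346 = 346
    O-H: 1 × 474 = 474
    Σ(broken) = 3193 kJ
  Bonds formed (products):
    C-H: 4 × 403 = 1612
    C=C: 1 × 589 = 589
    O-H: 2 × 474 = 948
    Σ(formed) = 3149 kJ
  ΔH_B = 3193 − 3149 = +44 kJ
ΔH_A − ΔH_B = −291 kJ, so reaction A has the more negative ΔH; |ΔH_A − ΔH_B| = 291 kJ.

Reaction A, by 291 kJ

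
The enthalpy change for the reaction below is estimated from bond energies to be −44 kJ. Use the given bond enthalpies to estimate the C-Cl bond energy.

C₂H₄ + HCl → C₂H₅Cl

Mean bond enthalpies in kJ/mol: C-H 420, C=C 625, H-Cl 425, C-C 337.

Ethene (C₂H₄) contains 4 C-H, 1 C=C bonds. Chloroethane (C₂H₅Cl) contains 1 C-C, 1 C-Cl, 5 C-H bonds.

Let D be the C-Cl bond energy.
Σ(broken) = 4×420 + 1×625 + 1×425 = 2730
Σ(formed) = 1×337 + 1×D + 5×420 = 2437 + D
ΔH = Σ(broken) − Σ(formed) = (2730) − (2437 + D) = +293 − D
Setting this equal to −44 kJ gives D = 337 kJ/mol.

D(C-Cl) ≈ 337 kJ/mol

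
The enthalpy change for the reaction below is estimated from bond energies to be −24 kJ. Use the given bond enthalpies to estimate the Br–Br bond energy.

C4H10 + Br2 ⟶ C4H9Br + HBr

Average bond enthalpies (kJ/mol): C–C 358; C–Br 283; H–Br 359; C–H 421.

D(Br–Br) ≈ 197 kJ/mol

Let D be the Br–Br bond energy.
Σ(broken) = 1×D + 3×358 + 10×421 = 5284 + D
Σ(formed) = 1×283 + 3×358 + 9×421 + 1×359 = 5505
ΔH = Σ(broken) − Σ(formed) = (5284 + D) − (5505) = −221 + D
Setting this equal to −24 kJ gives D = 197 kJ/mol.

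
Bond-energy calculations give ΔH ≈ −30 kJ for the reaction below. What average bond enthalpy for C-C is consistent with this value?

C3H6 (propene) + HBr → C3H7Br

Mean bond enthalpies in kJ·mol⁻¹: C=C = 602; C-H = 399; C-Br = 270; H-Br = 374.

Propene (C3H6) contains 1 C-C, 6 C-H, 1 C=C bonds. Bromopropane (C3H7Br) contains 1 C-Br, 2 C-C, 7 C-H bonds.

D(C-C) ≈ 337 kJ/mol

Let D be the C-C bond energy.
Σ(broken) = 1×D + 6×399 + 1×602 + 1×374 = 3370 + D
Σ(formed) = 1×270 + 2×D + 7×399 = 3063 + 2D
ΔH = Σ(broken) − Σ(formed) = (3370 + D) − (3063 + 2D) = +307 − D
Setting this equal to −30 kJ gives D = 337 kJ/mol.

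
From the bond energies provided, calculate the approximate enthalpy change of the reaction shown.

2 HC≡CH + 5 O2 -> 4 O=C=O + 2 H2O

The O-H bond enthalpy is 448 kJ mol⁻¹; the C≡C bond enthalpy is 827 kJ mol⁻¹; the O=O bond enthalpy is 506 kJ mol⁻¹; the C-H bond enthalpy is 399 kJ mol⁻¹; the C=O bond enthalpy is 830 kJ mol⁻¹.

Bonds broken (reactants):
  C≡C: 2 × 827 = 1654
  C-H: 4 × 399 = 1596
  O=O: 5 × 506 = 2530
  Σ(broken) = 5780 kJ
Bonds formed (products):
  C=O: 8 × 830 = 6640
  O-H: 4 × 448 = 1792
  Σ(formed) = 8432 kJ
ΔH = Σ(broken) − Σ(formed) = 5780 − 8432 = −2652 kJ

ΔH ≈ −2652 kJ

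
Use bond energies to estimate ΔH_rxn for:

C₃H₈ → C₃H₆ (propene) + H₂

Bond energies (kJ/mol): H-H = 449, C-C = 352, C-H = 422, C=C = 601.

ΔH ≈ +146 kJ

Bonds broken (reactants):
  C-C: 2 × 352 = 704
  C-H: 8 × 422 = 3376
  Σ(broken) = 4080 kJ
Bonds formed (products):
  C-C: 1 × 352 = 352
  C-H: 6 × 422 = 2532
  C=C: 1 × 601 = 601
  H-H: 1 × 449 = 449
  Σ(formed) = 3934 kJ
ΔH = Σ(broken) − Σ(formed) = 4080 − 3934 = +146 kJ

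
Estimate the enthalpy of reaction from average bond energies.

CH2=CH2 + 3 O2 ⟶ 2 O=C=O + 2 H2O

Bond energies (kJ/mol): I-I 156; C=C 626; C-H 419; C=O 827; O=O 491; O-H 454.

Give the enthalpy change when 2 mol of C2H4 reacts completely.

ΔH = −2698 kJ

Bonds broken (reactants):
  C-H: 4 × 419 = 1676
  C=C: 1 × 626 = 626
  O=O: 3 × 491 = 1473
  Σ(broken) = 3775 kJ
Bonds formed (products):
  C=O: 4 × 827 = 3308
  O-H: 4 × 454 = 1816
  Σ(formed) = 5124 kJ
ΔH = Σ(broken) − Σ(formed) = 3775 − 5124 = −1349 kJ
For 2× the reaction as written: 2 × (−1349) = −2698 kJ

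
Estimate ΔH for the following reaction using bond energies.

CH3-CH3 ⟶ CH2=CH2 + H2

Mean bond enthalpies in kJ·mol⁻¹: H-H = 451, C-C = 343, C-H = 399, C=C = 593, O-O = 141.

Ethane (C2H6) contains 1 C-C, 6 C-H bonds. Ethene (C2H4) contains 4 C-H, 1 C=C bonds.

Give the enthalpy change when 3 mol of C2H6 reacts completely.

ΔH = +291 kJ

Bonds broken (reactants):
  C-C: 1 × 343 = 343
  C-H: 6 × 399 = 2394
  Σ(broken) = 2737 kJ
Bonds formed (products):
  C-H: 4 × 399 = 1596
  C=C: 1 × 593 = 593
  H-H: 1 × 451 = 451
  Σ(formed) = 2640 kJ
ΔH = Σ(broken) − Σ(formed) = 2737 − 2640 = +97 kJ
For 3× the reaction as written: 3 × (+97) = +291 kJ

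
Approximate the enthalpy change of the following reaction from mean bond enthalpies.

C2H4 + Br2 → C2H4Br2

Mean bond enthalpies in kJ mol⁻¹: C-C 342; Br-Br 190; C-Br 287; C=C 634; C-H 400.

ΔH ≈ −92 kJ

Bonds broken (reactants):
  Br-Br: 1 × 190 = 190
  C-H: 4 × 400 = 1600
  C=C: 1 × 634 = 634
  Σ(broken) = 2424 kJ
Bonds formed (products):
  C-Br: 2 × 287 = 574
  C-C: 1 × 342 = 342
  C-H: 4 × 400 = 1600
  Σ(formed) = 2516 kJ
ΔH = Σ(broken) − Σ(formed) = 2424 − 2516 = −92 kJ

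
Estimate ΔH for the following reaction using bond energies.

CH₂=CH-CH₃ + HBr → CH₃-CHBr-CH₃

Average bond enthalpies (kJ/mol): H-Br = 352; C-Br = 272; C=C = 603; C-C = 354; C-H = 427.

Bonds broken (reactants):
  C-C: 1 × 354 = 354
  C-H: 6 × 427 = 2562
  C=C: 1 × 603 = 603
  H-Br: 1 × 352 = 352
  Σ(broken) = 3871 kJ
Bonds formed (products):
  C-Br: 1 × 272 = 272
  C-C: 2 × 354 = 708
  C-H: 7 × 427 = 2989
  Σ(formed) = 3969 kJ
ΔH = Σ(broken) − Σ(formed) = 3871 − 3969 = −98 kJ

ΔH ≈ −98 kJ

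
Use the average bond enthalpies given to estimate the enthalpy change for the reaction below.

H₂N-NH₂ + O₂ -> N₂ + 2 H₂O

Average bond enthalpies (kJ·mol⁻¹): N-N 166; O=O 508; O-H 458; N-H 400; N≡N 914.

ΔH ≈ −472 kJ

Bonds broken (reactants):
  N-H: 4 × 400 = 1600
  N-N: 1 × 166 = 166
  O=O: 1 × 508 = 508
  Σ(broken) = 2274 kJ
Bonds formed (products):
  N≡N: 1 × 914 = 914
  O-H: 4 × 458 = 1832
  Σ(formed) = 2746 kJ
ΔH = Σ(broken) − Σ(formed) = 2274 − 2746 = −472 kJ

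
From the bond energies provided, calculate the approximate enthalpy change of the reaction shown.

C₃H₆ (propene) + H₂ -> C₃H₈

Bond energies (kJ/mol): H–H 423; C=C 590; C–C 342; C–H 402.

ΔH ≈ −133 kJ

Bonds broken (reactants):
  C–C: 1 × 342 = 342
  C–H: 6 × 402 = 2412
  C=C: 1 × 590 = 590
  H–H: 1 × 423 = 423
  Σ(broken) = 3767 kJ
Bonds formed (products):
  C–C: 2 × 342 = 684
  C–H: 8 × 402 = 3216
  Σ(formed) = 3900 kJ
ΔH = Σ(broken) − Σ(formed) = 3767 − 3900 = −133 kJ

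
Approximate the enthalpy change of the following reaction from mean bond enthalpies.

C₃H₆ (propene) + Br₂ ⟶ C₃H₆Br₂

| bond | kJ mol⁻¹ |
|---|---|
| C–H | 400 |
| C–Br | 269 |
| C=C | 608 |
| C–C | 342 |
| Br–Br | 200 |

Bonds broken (reactants):
  Br–Br: 1 × 200 = 200
  C–C: 1 × 342 = 342
  C–H: 6 × 400 = 2400
  C=C: 1 × 608 = 608
  Σ(broken) = 3550 kJ
Bonds formed (products):
  C–Br: 2 × 269 = 538
  C–C: 2 × 342 = 684
  C–H: 6 × 400 = 2400
  Σ(formed) = 3622 kJ
ΔH = Σ(broken) − Σ(formed) = 3550 − 3622 = −72 kJ

ΔH ≈ −72 kJ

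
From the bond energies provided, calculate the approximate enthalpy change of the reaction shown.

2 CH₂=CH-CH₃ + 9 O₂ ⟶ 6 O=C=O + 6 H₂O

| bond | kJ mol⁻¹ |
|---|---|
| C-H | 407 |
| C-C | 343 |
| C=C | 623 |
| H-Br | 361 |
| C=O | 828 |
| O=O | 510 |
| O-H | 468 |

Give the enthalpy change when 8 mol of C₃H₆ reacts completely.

ΔH = −16584 kJ

Bonds broken (reactants):
  C-C: 2 × 343 = 686
  C-H: 12 × 407 = 4884
  C=C: 2 × 623 = 1246
  O=O: 9 × 510 = 4590
  Σ(broken) = 11406 kJ
Bonds formed (products):
  C=O: 12 × 828 = 9936
  O-H: 12 × 468 = 5616
  Σ(formed) = 15552 kJ
ΔH = Σ(broken) − Σ(formed) = 11406 − 15552 = −4146 kJ
For 4× the reaction as written: 4 × (−4146) = −16584 kJ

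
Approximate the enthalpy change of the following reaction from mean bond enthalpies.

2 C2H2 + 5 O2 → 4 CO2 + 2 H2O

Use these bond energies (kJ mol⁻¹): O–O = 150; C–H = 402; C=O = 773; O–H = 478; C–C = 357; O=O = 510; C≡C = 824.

Bonds broken (reactants):
  C≡C: 2 × 824 = 1648
  C–H: 4 × 402 = 1608
  O=O: 5 × 510 = 2550
  Σ(broken) = 5806 kJ
Bonds formed (products):
  C=O: 8 × 773 = 6184
  O–H: 4 × 478 = 1912
  Σ(formed) = 8096 kJ
ΔH = Σ(broken) − Σ(formed) = 5806 − 8096 = −2290 kJ

ΔH ≈ −2290 kJ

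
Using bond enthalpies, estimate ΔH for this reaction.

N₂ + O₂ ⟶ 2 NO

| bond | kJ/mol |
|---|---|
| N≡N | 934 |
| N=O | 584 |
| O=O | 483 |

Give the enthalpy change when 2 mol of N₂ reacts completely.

Bonds broken (reactants):
  N≡N: 1 × 934 = 934
  O=O: 1 × 483 = 483
  Σ(broken) = 1417 kJ
Bonds formed (products):
  N=O: 2 × 584 = 1168
  Σ(formed) = 1168 kJ
ΔH = Σ(broken) − Σ(formed) = 1417 − 1168 = +249 kJ
For 2× the reaction as written: 2 × (+249) = +498 kJ

ΔH = +498 kJ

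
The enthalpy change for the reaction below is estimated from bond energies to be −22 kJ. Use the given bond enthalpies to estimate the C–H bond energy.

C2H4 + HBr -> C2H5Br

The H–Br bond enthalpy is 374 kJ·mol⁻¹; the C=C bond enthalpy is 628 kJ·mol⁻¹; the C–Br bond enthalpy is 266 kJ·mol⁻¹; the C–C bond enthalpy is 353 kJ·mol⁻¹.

Let D be the C–H bond energy.
Σ(broken) = 4×D + 1×628 + 1×374 = 1002 + 4D
Σ(formed) = 1×266 + 1×353 + 5×D = 619 + 5D
ΔH = Σ(broken) − Σ(formed) = (1002 + 4D) − (619 + 5D) = +383 − D
Setting this equal to −22 kJ gives D = 405 kJ/mol.

D(C–H) ≈ 405 kJ/mol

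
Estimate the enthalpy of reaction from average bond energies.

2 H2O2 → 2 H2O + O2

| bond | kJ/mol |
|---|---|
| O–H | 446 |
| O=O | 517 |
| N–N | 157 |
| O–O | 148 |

Bonds broken (reactants):
  O–H: 4 × 446 = 1784
  O–O: 2 × 148 = 296
  Σ(broken) = 2080 kJ
Bonds formed (products):
  O–H: 4 × 446 = 1784
  O=O: 1 × 517 = 517
  Σ(formed) = 2301 kJ
ΔH = Σ(broken) − Σ(formed) = 2080 − 2301 = −221 kJ

ΔH ≈ −221 kJ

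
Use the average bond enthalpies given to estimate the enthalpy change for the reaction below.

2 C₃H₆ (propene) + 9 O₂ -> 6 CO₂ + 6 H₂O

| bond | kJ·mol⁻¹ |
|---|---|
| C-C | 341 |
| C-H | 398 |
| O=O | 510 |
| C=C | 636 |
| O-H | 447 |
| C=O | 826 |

Bonds broken (reactants):
  C-C: 2 × 341 = 682
  C-H: 12 × 398 = 4776
  C=C: 2 × 636 = 1272
  O=O: 9 × 510 = 4590
  Σ(broken) = 11320 kJ
Bonds formed (products):
  C=O: 12 × 826 = 9912
  O-H: 12 × 447 = 5364
  Σ(formed) = 15276 kJ
ΔH = Σ(broken) − Σ(formed) = 11320 − 15276 = −3956 kJ

ΔH ≈ −3956 kJ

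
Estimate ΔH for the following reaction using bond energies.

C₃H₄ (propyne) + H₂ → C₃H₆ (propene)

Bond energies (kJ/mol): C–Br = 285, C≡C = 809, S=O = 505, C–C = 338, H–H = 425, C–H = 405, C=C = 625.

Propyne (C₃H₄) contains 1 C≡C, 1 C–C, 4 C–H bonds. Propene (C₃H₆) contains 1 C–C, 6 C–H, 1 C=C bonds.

Bonds broken (reactants):
  C≡C: 1 × 809 = 809
  C–C: 1 × 338 = 338
  C–H: 4 × 405 = 1620
  H–H: 1 × 425 = 425
  Σ(broken) = 3192 kJ
Bonds formed (products):
  C–C: 1 × 338 = 338
  C–H: 6 × 405 = 2430
  C=C: 1 × 625 = 625
  Σ(formed) = 3393 kJ
ΔH = Σ(broken) − Σ(formed) = 3192 − 3393 = −201 kJ

ΔH ≈ −201 kJ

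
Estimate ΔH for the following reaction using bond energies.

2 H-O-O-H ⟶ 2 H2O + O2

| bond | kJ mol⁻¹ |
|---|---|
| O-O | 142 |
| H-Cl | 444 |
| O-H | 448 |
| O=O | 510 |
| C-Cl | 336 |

ΔH ≈ −226 kJ

Bonds broken (reactants):
  O-H: 4 × 448 = 1792
  O-O: 2 × 142 = 284
  Σ(broken) = 2076 kJ
Bonds formed (products):
  O-H: 4 × 448 = 1792
  O=O: 1 × 510 = 510
  Σ(formed) = 2302 kJ
ΔH = Σ(broken) − Σ(formed) = 2076 − 2302 = −226 kJ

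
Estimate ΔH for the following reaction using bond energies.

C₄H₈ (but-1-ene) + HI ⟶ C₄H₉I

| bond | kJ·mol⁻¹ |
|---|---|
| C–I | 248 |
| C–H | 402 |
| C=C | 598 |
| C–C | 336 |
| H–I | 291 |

ΔH ≈ −97 kJ

Bonds broken (reactants):
  C–C: 2 × 336 = 672
  C–H: 8 × 402 = 3216
  C=C: 1 × 598 = 598
  H–I: 1 × 291 = 291
  Σ(broken) = 4777 kJ
Bonds formed (products):
  C–C: 3 × 336 = 1008
  C–H: 9 × 402 = 3618
  C–I: 1 × 248 = 248
  Σ(formed) = 4874 kJ
ΔH = Σ(broken) − Σ(formed) = 4777 − 4874 = −97 kJ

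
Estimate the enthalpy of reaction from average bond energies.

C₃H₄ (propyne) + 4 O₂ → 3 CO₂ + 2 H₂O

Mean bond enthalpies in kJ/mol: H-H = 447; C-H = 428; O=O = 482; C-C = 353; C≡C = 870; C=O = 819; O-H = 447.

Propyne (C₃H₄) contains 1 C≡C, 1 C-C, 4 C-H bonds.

Bonds broken (reactants):
  C≡C: 1 × 870 = 870
  C-C: 1 × 353 = 353
  C-H: 4 × 428 = 1712
  O=O: 4 × 482 = 1928
  Σ(broken) = 4863 kJ
Bonds formed (products):
  C=O: 6 × 819 = 4914
  O-H: 4 × 447 = 1788
  Σ(formed) = 6702 kJ
ΔH = Σ(broken) − Σ(formed) = 4863 − 6702 = −1839 kJ

ΔH ≈ −1839 kJ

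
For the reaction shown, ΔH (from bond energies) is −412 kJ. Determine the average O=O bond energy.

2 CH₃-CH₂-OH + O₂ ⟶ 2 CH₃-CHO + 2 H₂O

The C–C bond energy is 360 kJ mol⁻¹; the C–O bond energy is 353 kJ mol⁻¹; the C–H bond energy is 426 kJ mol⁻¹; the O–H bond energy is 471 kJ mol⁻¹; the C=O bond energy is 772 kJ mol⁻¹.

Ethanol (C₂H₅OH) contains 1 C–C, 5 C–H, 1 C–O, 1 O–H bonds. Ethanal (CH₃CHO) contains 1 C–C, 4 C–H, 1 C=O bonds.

Let D be the O=O bond energy.
Σ(broken) = 2×360 + 10×426 + 2×353 + 2×471 + 1×D = 6628 + D
Σ(formed) = 2×360 + 8×426 + 2×772 + 4×471 = 7556
ΔH = Σ(broken) − Σ(formed) = (6628 + D) − (7556) = −928 + D
Setting this equal to −412 kJ gives D = 516 kJ/mol.

D(O=O) ≈ 516 kJ/mol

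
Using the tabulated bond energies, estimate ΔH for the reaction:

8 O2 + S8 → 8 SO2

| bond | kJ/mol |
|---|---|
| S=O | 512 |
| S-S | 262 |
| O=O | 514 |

ΔH ≈ −1984 kJ

Bonds broken (reactants):
  O=O: 8 × 514 = 4112
  S-S: 8 × 262 = 2096
  Σ(broken) = 6208 kJ
Bonds formed (products):
  S=O: 16 × 512 = 8192
  Σ(formed) = 8192 kJ
ΔH = Σ(broken) − Σ(formed) = 6208 − 8192 = −1984 kJ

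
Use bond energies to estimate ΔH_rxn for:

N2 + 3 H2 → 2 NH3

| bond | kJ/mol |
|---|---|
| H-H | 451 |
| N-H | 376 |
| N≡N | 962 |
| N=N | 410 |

ΔH ≈ +59 kJ

Bonds broken (reactants):
  H-H: 3 × 451 = 1353
  N≡N: 1 × 962 = 962
  Σ(broken) = 2315 kJ
Bonds formed (products):
  N-H: 6 × 376 = 2256
  Σ(formed) = 2256 kJ
ΔH = Σ(broken) − Σ(formed) = 2315 − 2256 = +59 kJ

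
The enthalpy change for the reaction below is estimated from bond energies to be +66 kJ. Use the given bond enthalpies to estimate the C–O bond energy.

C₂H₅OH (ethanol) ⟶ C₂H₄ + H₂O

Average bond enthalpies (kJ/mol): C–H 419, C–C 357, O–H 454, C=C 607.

Let D be the C–O bond energy.
Σ(broken) = 1×357 + 5×419 + 1×D + 1×454 = 2906 + D
Σ(formed) = 4×419 + 1×607 + 2×454 = 3191
ΔH = Σ(broken) − Σ(formed) = (2906 + D) − (3191) = −285 + D
Setting this equal to +66 kJ gives D = 351 kJ/mol.

D(C–O) ≈ 351 kJ/mol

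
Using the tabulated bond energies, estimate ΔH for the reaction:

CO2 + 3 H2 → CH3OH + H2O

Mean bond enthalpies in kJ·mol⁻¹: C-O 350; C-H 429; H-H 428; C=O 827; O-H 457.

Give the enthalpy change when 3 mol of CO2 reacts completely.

Bonds broken (reactants):
  C=O: 2 × 827 = 1654
  H-H: 3 × 428 = 1284
  Σ(broken) = 2938 kJ
Bonds formed (products):
  C-H: 3 × 429 = 1287
  C-O: 1 × 350 = 350
  O-H: 3 × 457 = 1371
  Σ(formed) = 3008 kJ
ΔH = Σ(broken) − Σ(formed) = 2938 − 3008 = −70 kJ
For 3× the reaction as written: 3 × (−70) = −210 kJ

ΔH = −210 kJ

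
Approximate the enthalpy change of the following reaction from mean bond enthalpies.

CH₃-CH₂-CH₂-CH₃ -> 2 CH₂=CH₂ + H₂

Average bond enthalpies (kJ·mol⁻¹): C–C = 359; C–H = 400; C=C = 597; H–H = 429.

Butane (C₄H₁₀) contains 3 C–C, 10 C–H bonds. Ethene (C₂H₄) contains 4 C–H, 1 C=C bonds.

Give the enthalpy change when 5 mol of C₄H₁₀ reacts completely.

Bonds broken (reactants):
  C–C: 3 × 359 = 1077
  C–H: 10 × 400 = 4000
  Σ(broken) = 5077 kJ
Bonds formed (products):
  C–H: 8 × 400 = 3200
  C=C: 2 × 597 = 1194
  H–H: 1 × 429 = 429
  Σ(formed) = 4823 kJ
ΔH = Σ(broken) − Σ(formed) = 5077 − 4823 = +254 kJ
For 5× the reaction as written: 5 × (+254) = +1270 kJ

ΔH = +1270 kJ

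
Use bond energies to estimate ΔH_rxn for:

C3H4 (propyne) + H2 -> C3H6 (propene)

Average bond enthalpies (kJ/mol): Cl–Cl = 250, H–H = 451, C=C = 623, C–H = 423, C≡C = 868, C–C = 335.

Bonds broken (reactants):
  C≡C: 1 × 868 = 868
  C–C: 1 × 335 = 335
  C–H: 4 × 423 = 1692
  H–H: 1 × 451 = 451
  Σ(broken) = 3346 kJ
Bonds formed (products):
  C–C: 1 × 335 = 335
  C–H: 6 × 423 = 2538
  C=C: 1 × 623 = 623
  Σ(formed) = 3496 kJ
ΔH = Σ(broken) − Σ(formed) = 3346 − 3496 = −150 kJ

ΔH ≈ −150 kJ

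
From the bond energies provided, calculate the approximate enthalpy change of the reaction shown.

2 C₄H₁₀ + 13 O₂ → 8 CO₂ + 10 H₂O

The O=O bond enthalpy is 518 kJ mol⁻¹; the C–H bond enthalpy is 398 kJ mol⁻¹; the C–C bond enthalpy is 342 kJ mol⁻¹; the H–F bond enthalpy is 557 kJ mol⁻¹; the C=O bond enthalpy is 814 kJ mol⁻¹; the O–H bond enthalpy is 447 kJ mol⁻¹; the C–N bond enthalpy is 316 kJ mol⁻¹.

ΔH ≈ −5218 kJ

Bonds broken (reactants):
  C–C: 6 × 342 = 2052
  C–H: 20 × 398 = 7960
  O=O: 13 × 518 = 6734
  Σ(broken) = 16746 kJ
Bonds formed (products):
  C=O: 16 × 814 = 13024
  O–H: 20 × 447 = 8940
  Σ(formed) = 21964 kJ
ΔH = Σ(broken) − Σ(formed) = 16746 − 21964 = −5218 kJ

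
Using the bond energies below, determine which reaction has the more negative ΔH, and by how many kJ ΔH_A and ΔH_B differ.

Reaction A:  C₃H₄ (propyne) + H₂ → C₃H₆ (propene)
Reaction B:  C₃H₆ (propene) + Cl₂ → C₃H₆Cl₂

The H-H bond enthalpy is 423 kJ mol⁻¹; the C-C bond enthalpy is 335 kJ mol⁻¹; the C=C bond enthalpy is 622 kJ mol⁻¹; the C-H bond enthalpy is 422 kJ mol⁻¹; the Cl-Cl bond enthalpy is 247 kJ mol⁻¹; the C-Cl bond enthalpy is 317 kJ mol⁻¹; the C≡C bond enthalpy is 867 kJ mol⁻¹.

Reaction A, by 76 kJ

Reaction A:
  Bonds broken (reactants):
    C≡C: 1 × 867 = 867
    C-C: 1 × 335 = 335
    C-H: 4 × 422 = 1688
    H-H: 1 × 423 = 423
    Σ(broken) = 3313 kJ
  Bonds formed (products):
    C-C: 1 × 335 = 335
    C-H: 6 × 422 = 2532
    C=C: 1 × 622 = 622
    Σ(formed) = 3489 kJ
  ΔH_A = 3313 − 3489 = −176 kJ
Reaction B:
  Bonds broken (reactants):
    C-C: 1 × 335 = 335
    C-H: 6 × 422 = 2532
    C=C: 1 × 622 = 622
    Cl-Cl: 1 × 247 = 247
    Σ(broken) = 3736 kJ
  Bonds formed (products):
    C-C: 2 × 335 = 670
    C-Cl: 2 × 317 = 634
    C-H: 6 × 422 = 2532
    Σ(formed) = 3836 kJ
  ΔH_B = 3736 − 3836 = −100 kJ
ΔH_A − ΔH_B = −76 kJ, so reaction A has the more negative ΔH; |ΔH_A − ΔH_B| = 76 kJ.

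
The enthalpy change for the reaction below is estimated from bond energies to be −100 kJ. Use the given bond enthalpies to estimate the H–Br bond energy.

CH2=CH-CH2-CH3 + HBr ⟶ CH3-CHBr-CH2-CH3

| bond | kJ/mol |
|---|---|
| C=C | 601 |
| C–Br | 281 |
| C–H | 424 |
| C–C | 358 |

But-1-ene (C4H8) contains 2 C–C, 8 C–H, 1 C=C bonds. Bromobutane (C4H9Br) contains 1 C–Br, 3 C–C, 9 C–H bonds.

D(H–Br) ≈ 362 kJ/mol

Let D be the H–Br bond energy.
Σ(broken) = 2×358 + 8×424 + 1×601 + 1×D = 4709 + D
Σ(formed) = 1×281 + 3×358 + 9×424 = 5171
ΔH = Σ(broken) − Σ(formed) = (4709 + D) − (5171) = −462 + D
Setting this equal to −100 kJ gives D = 362 kJ/mol.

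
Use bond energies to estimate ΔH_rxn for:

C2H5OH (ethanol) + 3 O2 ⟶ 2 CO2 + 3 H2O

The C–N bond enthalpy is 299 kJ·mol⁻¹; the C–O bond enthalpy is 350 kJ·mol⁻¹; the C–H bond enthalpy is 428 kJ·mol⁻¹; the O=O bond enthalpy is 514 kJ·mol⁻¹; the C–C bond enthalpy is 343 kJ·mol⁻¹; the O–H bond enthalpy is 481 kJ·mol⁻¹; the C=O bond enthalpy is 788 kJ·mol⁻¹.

ΔH ≈ −1182 kJ

Bonds broken (reactants):
  C–C: 1 × 343 = 343
  C–H: 5 × 428 = 2140
  C–O: 1 × 350 = 350
  O–H: 1 × 481 = 481
  O=O: 3 × 514 = 1542
  Σ(broken) = 4856 kJ
Bonds formed (products):
  C=O: 4 × 788 = 3152
  O–H: 6 × 481 = 2886
  Σ(formed) = 6038 kJ
ΔH = Σ(broken) − Σ(formed) = 4856 − 6038 = −1182 kJ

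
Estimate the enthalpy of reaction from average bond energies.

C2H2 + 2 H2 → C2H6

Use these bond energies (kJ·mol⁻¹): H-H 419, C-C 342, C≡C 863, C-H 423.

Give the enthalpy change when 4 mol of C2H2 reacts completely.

ΔH = −1332 kJ

Bonds broken (reactants):
  C≡C: 1 × 863 = 863
  C-H: 2 × 423 = 846
  H-H: 2 × 419 = 838
  Σ(broken) = 2547 kJ
Bonds formed (products):
  C-C: 1 × 342 = 342
  C-H: 6 × 423 = 2538
  Σ(formed) = 2880 kJ
ΔH = Σ(broken) − Σ(formed) = 2547 − 2880 = −333 kJ
For 4× the reaction as written: 4 × (−333) = −1332 kJ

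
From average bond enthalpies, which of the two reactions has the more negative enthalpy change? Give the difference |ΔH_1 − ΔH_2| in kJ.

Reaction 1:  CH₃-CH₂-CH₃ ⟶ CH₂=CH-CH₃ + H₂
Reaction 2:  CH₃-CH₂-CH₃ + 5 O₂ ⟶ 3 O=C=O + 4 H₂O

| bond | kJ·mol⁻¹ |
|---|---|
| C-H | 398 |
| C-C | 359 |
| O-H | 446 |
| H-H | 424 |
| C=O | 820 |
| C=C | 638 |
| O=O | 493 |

Reaction 2, by 2214 kJ

Reaction 1:
  Bonds broken (reactants):
    C-C: 2 × 359 = 718
    C-H: 8 × 398 = 3184
    Σ(broken) = 3902 kJ
  Bonds formed (products):
    C-C: 1 × 359 = 359
    C-H: 6 × 398 = 2388
    C=C: 1 × 638 = 638
    H-H: 1 × 424 = 424
    Σ(formed) = 3809 kJ
  ΔH_1 = 3902 − 3809 = +93 kJ
Reaction 2:
  Bonds broken (reactants):
    C-C: 2 × 359 = 718
    C-H: 8 × 398 = 3184
    O=O: 5 × 493 = 2465
    Σ(broken) = 6367 kJ
  Bonds formed (products):
    C=O: 6 × 820 = 4920
    O-H: 8 × 446 = 3568
    Σ(formed) = 8488 kJ
  ΔH_2 = 6367 − 8488 = −2121 kJ
ΔH_1 − ΔH_2 = +2214 kJ, so reaction 2 has the more negative ΔH; |ΔH_1 − ΔH_2| = 2214 kJ.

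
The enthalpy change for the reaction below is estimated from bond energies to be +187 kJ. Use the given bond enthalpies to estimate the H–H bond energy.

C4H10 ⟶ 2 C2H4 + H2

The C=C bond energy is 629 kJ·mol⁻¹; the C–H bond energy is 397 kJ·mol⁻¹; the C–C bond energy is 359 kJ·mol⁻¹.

D(H–H) ≈ 426 kJ/mol

Let D be the H–H bond energy.
Σ(broken) = 3×359 + 10×397 = 5047
Σ(formed) = 8×397 + 2×629 + 1×D = 4434 + D
ΔH = Σ(broken) − Σ(formed) = (5047) − (4434 + D) = +613 − D
Setting this equal to +187 kJ gives D = 426 kJ/mol.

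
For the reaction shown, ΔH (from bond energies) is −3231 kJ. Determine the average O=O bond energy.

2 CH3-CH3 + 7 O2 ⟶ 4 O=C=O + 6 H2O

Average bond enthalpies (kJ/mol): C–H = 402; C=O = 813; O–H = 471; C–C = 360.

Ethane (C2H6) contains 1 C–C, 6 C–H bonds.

Let D be the O=O bond energy.
Σ(broken) = 2×360 + 12×402 + 7×D = 5544 + 7D
Σ(formed) = 8×813 + 12×471 = 12156
ΔH = Σ(broken) − Σ(formed) = (5544 + 7D) − (12156) = −6612 + 7D
Setting this equal to −3231 kJ gives 7D = 3381, so D = 483 kJ/mol.

D(O=O) ≈ 483 kJ/mol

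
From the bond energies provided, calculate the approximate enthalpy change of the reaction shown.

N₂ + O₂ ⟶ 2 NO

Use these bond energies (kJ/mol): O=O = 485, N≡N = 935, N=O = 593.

Bonds broken (reactants):
  N≡N: 1 × 935 = 935
  O=O: 1 × 485 = 485
  Σ(broken) = 1420 kJ
Bonds formed (products):
  N=O: 2 × 593 = 1186
  Σ(formed) = 1186 kJ
ΔH = Σ(broken) − Σ(formed) = 1420 − 1186 = +234 kJ

ΔH ≈ +234 kJ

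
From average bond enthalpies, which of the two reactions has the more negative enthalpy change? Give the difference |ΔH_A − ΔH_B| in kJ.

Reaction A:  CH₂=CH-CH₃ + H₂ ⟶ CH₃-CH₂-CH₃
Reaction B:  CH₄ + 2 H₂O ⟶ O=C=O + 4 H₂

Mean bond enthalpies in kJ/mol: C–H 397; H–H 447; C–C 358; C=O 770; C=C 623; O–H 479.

Reaction A:
  Bonds broken (reactants):
    C–C: 1 × 358 = 358
    C–H: 6 × 397 = 2382
    C=C: 1 × 623 = 623
    H–H: 1 × 447 = 447
    Σ(broken) = 3810 kJ
  Bonds formed (products):
    C–C: 2 × 358 = 716
    C–H: 8 × 397 = 3176
    Σ(formed) = 3892 kJ
  ΔH_A = 3810 − 3892 = −82 kJ
Reaction B:
  Bonds broken (reactants):
    C–H: 4 × 397 = 1588
    O–H: 4 × 479 = 1916
    Σ(broken) = 3504 kJ
  Bonds formed (products):
    C=O: 2 × 770 = 1540
    H–H: 4 × 447 = 1788
    Σ(formed) = 3328 kJ
  ΔH_B = 3504 − 3328 = +176 kJ
ΔH_A − ΔH_B = −258 kJ, so reaction A has the more negative ΔH; |ΔH_A − ΔH_B| = 258 kJ.

Reaction A, by 258 kJ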